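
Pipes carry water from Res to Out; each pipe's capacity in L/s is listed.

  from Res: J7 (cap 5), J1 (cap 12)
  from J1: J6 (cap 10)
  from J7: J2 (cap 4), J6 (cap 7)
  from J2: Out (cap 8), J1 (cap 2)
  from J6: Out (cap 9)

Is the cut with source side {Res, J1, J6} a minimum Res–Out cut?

Given cut capacity: 5 + 9 = 14.
Augment Res→J1→J6→Out: bottleneck 9, flow now 9.
Augment Res→J7→J2→Out: bottleneck 4, flow now 13.
No augmenting path remains; maximum flow = 13.
In the residual graph, reachable from Res: {Res, J1, J7, J6}.
Min-cut edges: J7→J2 (4), J6→Out (9); capacity 4 + 9 = 13.
Cut capacity 14 exceeds the max flow 13, so it is not minimum.

No — its capacity is 14, but the minimum cut has capacity 13.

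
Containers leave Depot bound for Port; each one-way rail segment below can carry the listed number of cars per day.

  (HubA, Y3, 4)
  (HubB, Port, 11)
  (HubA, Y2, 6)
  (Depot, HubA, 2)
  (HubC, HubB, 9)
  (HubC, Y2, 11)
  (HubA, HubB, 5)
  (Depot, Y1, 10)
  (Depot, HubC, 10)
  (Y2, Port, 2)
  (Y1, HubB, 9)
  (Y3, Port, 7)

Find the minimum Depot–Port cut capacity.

15

Augment Depot→HubA→Y3→Port: bottleneck 2, flow now 2.
Augment Depot→HubC→HubB→Port: bottleneck 9, flow now 11.
Augment Depot→HubC→Y2→Port: bottleneck 1, flow now 12.
Augment Depot→Y1→HubB→Port: bottleneck 2, flow now 14.
Augment Depot→Y1→HubB→HubC→Y2→Port: bottleneck 1, flow now 15. (uses reverse residual edge)
No augmenting path remains; maximum flow = 15.
By max-flow min-cut, the minimum cut capacity equals the max flow.
In the residual graph, reachable from Depot: {Depot, HubC, Y1, HubB, Y2}.
Min-cut edges: Depot→HubA (2), HubB→Port (11), Y2→Port (2); capacity 2 + 11 + 2 = 15.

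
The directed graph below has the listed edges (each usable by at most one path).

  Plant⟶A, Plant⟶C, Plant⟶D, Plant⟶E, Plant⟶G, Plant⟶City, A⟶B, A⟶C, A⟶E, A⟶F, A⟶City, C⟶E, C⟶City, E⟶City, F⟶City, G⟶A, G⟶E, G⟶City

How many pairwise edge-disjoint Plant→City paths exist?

Assign every edge capacity 1; by Menger, the answer equals the max flow.
Path Plant→City (+1); total 1.
Path Plant→A→City (+1); total 2.
Path Plant→C→City (+1); total 3.
Path Plant→E→City (+1); total 4.
Path Plant→G→City (+1); total 5.
No residual Plant→City path; max flow = 5.
Certifying cut of size 5: {Plant→A, Plant→C, Plant→City, Plant→E, Plant→G}.

5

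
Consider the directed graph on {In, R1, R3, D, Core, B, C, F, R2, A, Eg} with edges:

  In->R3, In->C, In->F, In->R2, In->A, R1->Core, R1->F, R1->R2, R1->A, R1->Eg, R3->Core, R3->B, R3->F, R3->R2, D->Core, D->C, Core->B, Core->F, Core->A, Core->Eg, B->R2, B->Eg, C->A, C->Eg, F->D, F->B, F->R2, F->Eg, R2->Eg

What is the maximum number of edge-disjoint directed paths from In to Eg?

4

Assign every edge capacity 1; by Menger, the answer equals the max flow.
Path In→C→Eg (+1); total 1.
Path In→F→Eg (+1); total 2.
Path In→R2→Eg (+1); total 3.
Path In→R3→Core→Eg (+1); total 4.
No residual In→Eg path; max flow = 4.
Certifying cut of size 4: {In→C, In→F, In→R2, In→R3}.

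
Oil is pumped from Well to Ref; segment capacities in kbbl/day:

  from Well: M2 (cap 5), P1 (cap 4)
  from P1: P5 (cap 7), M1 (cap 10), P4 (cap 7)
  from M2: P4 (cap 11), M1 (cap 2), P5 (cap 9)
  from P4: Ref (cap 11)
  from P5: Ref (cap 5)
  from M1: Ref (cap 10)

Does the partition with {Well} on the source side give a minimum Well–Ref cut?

Given cut capacity: 4 + 5 = 9.
Augment Well→P1→P4→Ref: bottleneck 4, flow now 4.
Augment Well→M2→P4→Ref: bottleneck 5, flow now 9.
No augmenting path remains; maximum flow = 9.
Cut capacity 9 equals the max flow, so it is a minimum cut.

Yes — it is a minimum cut (capacity 9).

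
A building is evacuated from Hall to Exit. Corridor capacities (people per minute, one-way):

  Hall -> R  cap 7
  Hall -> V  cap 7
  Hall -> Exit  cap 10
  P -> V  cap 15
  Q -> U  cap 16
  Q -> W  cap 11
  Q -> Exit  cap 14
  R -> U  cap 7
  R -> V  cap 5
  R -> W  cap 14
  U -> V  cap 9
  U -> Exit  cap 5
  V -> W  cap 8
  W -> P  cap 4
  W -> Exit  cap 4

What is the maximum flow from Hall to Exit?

19

Augment Hall→Exit: bottleneck 10, flow now 10.
Augment Hall→R→U→Exit: bottleneck 5, flow now 15.
Augment Hall→R→W→Exit: bottleneck 2, flow now 17.
Augment Hall→V→W→Exit: bottleneck 2, flow now 19.
No augmenting path remains; maximum flow = 19.
In the residual graph, reachable from Hall: {Hall, P, R, U, V, W}.
Min-cut edges: Hall→Exit (10), U→Exit (5), W→Exit (4); capacity 10 + 5 + 4 = 19.
This cut is saturated, so no flow can exceed 19.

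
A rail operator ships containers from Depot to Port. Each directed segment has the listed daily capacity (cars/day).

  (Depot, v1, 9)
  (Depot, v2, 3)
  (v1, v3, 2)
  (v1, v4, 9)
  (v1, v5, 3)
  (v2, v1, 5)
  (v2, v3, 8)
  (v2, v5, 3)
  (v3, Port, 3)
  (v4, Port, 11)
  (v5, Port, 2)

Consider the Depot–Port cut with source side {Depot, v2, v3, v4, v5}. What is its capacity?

30

Edges leaving {Depot, v2, v3, v4, v5}: Depot→v1 (9), v2→v1 (5), v3→Port (3), v4→Port (11), v5→Port (2).
Cut capacity = 9 + 5 + 3 + 11 + 2 = 30.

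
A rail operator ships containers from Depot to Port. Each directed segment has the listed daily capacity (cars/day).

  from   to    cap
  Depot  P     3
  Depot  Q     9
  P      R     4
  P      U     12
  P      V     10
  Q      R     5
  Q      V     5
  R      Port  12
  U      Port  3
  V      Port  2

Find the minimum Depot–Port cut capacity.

Augment Depot→P→R→Port: bottleneck 3, flow now 3.
Augment Depot→Q→R→Port: bottleneck 5, flow now 8.
Augment Depot→Q→V→Port: bottleneck 2, flow now 10.
No augmenting path remains; maximum flow = 10.
By max-flow min-cut, the minimum cut capacity equals the max flow.
In the residual graph, reachable from Depot: {Depot, Q, V}.
Min-cut edges: Depot→P (3), Q→R (5), V→Port (2); capacity 3 + 5 + 2 = 10.

10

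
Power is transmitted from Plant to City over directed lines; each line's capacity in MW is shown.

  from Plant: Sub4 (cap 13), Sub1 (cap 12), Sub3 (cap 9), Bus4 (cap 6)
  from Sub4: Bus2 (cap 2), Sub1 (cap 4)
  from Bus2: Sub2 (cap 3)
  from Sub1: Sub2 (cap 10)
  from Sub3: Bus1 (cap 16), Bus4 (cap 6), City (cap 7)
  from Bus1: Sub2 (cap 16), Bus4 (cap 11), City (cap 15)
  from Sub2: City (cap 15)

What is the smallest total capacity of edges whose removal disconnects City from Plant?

Augment Plant→Sub3→City: bottleneck 7, flow now 7.
Augment Plant→Sub1→Sub2→City: bottleneck 10, flow now 17.
Augment Plant→Sub3→Bus1→City: bottleneck 2, flow now 19.
Augment Plant→Sub4→Bus2→Sub2→City: bottleneck 2, flow now 21.
No augmenting path remains; maximum flow = 21.
By max-flow min-cut, the minimum cut capacity equals the max flow.
In the residual graph, reachable from Plant: {Plant, Sub4, Sub1, Bus4}.
Min-cut edges: Plant→Sub3 (9), Sub4→Bus2 (2), Sub1→Sub2 (10); capacity 9 + 2 + 10 = 21.

21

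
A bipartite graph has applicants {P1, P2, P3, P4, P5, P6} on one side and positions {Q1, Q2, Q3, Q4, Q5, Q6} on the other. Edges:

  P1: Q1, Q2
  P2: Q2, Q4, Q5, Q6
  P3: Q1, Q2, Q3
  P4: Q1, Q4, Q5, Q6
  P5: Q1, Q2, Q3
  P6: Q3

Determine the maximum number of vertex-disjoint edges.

5

Unit-capacity flow: source→left, listed edges, right→sink; max matching = max flow.
Augmenting path P1→Q1 (+1); matched 1.
Augmenting path P2→Q2 (+1); matched 2.
Augmenting path P3→Q3 (+1); matched 3.
Augmenting path P4→Q4 (+1); matched 4.
Augmenting path P5→Q2→P2→Q5 (+1); matched 5.
No augmenting path remains; maximum matching = 5.
König certificate: {P2, P4, Q1, Q2, Q3} is a vertex cover of size 5 (every listed pair touches it), so no matching can be larger.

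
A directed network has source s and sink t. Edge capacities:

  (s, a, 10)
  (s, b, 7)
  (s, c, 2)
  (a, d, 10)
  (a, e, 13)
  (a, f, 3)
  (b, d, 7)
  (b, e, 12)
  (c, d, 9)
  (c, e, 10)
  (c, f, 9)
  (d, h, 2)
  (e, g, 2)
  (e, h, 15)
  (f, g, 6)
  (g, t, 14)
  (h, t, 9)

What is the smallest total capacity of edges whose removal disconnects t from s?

16

Augment s→a→d→h→t: bottleneck 2, flow now 2.
Augment s→a→e→g→t: bottleneck 2, flow now 4.
Augment s→a→e→h→t: bottleneck 6, flow now 10.
Augment s→b→e→h→t: bottleneck 1, flow now 11.
Augment s→c→f→g→t: bottleneck 2, flow now 13.
Augment s→b→d→a→f→g→t: bottleneck 2, flow now 15. (uses reverse residual edge)
Augment s→b→e→a→f→g→t: bottleneck 1, flow now 16. (uses reverse residual edge)
No augmenting path remains; maximum flow = 16.
By max-flow min-cut, the minimum cut capacity equals the max flow.
In the residual graph, reachable from s: {s, a, b, d, e, h}.
Min-cut edges: s→c (2), a→f (3), e→g (2), h→t (9); capacity 2 + 3 + 2 + 9 = 16.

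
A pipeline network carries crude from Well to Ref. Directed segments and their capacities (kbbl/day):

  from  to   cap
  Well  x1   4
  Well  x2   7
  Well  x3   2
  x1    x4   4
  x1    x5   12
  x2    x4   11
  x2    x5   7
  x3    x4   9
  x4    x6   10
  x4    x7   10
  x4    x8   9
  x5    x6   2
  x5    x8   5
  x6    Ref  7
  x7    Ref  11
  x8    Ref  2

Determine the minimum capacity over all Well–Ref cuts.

13

Augment Well→x1→x4→x6→Ref: bottleneck 4, flow now 4.
Augment Well→x2→x4→x6→Ref: bottleneck 3, flow now 7.
Augment Well→x2→x4→x7→Ref: bottleneck 4, flow now 11.
Augment Well→x3→x4→x7→Ref: bottleneck 2, flow now 13.
No augmenting path remains; maximum flow = 13.
By max-flow min-cut, the minimum cut capacity equals the max flow.
In the residual graph, reachable from Well: {Well}.
Min-cut edges: Well→x1 (4), Well→x2 (7), Well→x3 (2); capacity 4 + 7 + 2 = 13.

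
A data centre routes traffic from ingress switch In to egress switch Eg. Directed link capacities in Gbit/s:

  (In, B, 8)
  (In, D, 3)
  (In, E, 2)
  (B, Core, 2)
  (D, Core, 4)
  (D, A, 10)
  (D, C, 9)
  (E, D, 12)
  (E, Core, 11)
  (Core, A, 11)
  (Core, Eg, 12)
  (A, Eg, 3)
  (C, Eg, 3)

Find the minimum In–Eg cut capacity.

7

Augment In→B→Core→Eg: bottleneck 2, flow now 2.
Augment In→D→Core→Eg: bottleneck 3, flow now 5.
Augment In→E→Core→Eg: bottleneck 2, flow now 7.
No augmenting path remains; maximum flow = 7.
By max-flow min-cut, the minimum cut capacity equals the max flow.
In the residual graph, reachable from In: {In, B}.
Min-cut edges: In→D (3), In→E (2), B→Core (2); capacity 3 + 2 + 2 = 7.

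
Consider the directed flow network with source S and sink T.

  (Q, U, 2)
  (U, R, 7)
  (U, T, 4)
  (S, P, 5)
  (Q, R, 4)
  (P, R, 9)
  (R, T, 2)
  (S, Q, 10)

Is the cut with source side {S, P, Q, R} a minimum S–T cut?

Yes — it is a minimum cut (capacity 4).

Given cut capacity: 2 + 2 = 4.
Augment S→P→R→T: bottleneck 2, flow now 2.
Augment S→Q→U→T: bottleneck 2, flow now 4.
No augmenting path remains; maximum flow = 4.
Cut capacity 4 equals the max flow, so it is a minimum cut.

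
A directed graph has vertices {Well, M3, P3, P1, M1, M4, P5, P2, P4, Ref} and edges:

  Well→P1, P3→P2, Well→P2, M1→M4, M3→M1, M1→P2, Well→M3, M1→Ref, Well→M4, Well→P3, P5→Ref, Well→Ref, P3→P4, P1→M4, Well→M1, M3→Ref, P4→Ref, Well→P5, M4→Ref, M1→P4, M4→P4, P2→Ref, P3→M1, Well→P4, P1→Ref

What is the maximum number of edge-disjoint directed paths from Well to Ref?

Assign every edge capacity 1; by Menger, the answer equals the max flow.
Path Well→Ref (+1); total 1.
Path Well→M3→Ref (+1); total 2.
Path Well→P1→Ref (+1); total 3.
Path Well→M1→Ref (+1); total 4.
Path Well→M4→Ref (+1); total 5.
Path Well→P5→Ref (+1); total 6.
Path Well→P2→Ref (+1); total 7.
Path Well→P4→Ref (+1); total 8.
No residual Well→Ref path; max flow = 8.
Certifying cut of size 8: {M1→Ref, M4→Ref, P2→Ref, P4→Ref, Well→M3, Well→P1, Well→P5, Well→Ref}.

8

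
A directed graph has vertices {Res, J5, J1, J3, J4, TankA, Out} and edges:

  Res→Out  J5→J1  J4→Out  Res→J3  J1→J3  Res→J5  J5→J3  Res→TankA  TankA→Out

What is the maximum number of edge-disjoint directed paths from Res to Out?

Assign every edge capacity 1; by Menger, the answer equals the max flow.
Path Res→Out (+1); total 1.
Path Res→TankA→Out (+1); total 2.
No residual Res→Out path; max flow = 2.
Certifying cut of size 2: {Res→Out, Res→TankA}.

2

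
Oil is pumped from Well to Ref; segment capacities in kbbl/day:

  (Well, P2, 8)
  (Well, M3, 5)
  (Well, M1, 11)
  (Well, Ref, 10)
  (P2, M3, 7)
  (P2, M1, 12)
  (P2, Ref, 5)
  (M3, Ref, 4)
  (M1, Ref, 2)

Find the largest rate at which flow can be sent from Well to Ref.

21

Augment Well→Ref: bottleneck 10, flow now 10.
Augment Well→P2→Ref: bottleneck 5, flow now 15.
Augment Well→M3→Ref: bottleneck 4, flow now 19.
Augment Well→M1→Ref: bottleneck 2, flow now 21.
No augmenting path remains; maximum flow = 21.
In the residual graph, reachable from Well: {Well, P2, M3, M1}.
Min-cut edges: Well→Ref (10), P2→Ref (5), M3→Ref (4), M1→Ref (2); capacity 10 + 5 + 4 + 2 = 21.
This cut is saturated, so no flow can exceed 21.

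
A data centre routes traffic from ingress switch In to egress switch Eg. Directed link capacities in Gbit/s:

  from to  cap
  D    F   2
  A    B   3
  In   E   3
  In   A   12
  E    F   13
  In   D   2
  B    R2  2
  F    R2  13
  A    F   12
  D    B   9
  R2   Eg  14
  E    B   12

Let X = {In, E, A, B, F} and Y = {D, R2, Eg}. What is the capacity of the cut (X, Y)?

Edges leaving {In, E, A, B, F}: In→D (2), B→R2 (2), F→R2 (13).
Cut capacity = 2 + 2 + 13 = 17.

17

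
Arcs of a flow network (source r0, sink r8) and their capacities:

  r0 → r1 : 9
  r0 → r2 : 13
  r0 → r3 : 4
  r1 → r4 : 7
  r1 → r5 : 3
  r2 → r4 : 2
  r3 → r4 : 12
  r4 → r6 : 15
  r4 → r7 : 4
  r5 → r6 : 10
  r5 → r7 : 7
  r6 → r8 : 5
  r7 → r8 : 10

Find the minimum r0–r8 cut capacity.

Augment r0→r1→r4→r6→r8: bottleneck 5, flow now 5.
Augment r0→r1→r4→r7→r8: bottleneck 2, flow now 7.
Augment r0→r1→r5→r7→r8: bottleneck 2, flow now 9.
Augment r0→r2→r4→r7→r8: bottleneck 2, flow now 11.
Augment r0→r3→r4→r1→r5→r7→r8: bottleneck 1, flow now 12. (uses reverse residual edge)
No augmenting path remains; maximum flow = 12.
By max-flow min-cut, the minimum cut capacity equals the max flow.
In the residual graph, reachable from r0: {r0, r1, r2, r3, r4, r6}.
Min-cut edges: r1→r5 (3), r4→r7 (4), r6→r8 (5); capacity 3 + 4 + 5 = 12.

12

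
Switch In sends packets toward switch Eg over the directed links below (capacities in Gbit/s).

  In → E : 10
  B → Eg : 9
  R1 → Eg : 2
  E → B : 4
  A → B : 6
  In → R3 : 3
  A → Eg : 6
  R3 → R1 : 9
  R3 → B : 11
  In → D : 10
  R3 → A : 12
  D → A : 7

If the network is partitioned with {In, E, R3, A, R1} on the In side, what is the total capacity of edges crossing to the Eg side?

39

Edges leaving {In, E, R3, A, R1}: In→D (10), E→B (4), R3→B (11), A→B (6), A→Eg (6), R1→Eg (2).
Cut capacity = 10 + 4 + 11 + 6 + 6 + 2 = 39.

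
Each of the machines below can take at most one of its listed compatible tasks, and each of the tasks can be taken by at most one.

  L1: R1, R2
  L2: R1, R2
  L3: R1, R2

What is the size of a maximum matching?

2

Unit-capacity flow: source→left, listed edges, right→sink; max matching = max flow.
Augmenting path L1→R1 (+1); matched 1.
Augmenting path L2→R2 (+1); matched 2.
No augmenting path remains; maximum matching = 2.
König certificate: {R1, R2} is a vertex cover of size 2 (every listed pair touches it), so no matching can be larger.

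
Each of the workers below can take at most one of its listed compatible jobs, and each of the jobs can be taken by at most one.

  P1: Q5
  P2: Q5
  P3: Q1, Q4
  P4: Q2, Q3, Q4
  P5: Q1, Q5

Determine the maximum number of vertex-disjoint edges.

4

Unit-capacity flow: source→left, listed edges, right→sink; max matching = max flow.
Augmenting path P1→Q5 (+1); matched 1.
Augmenting path P3→Q1 (+1); matched 2.
Augmenting path P4→Q2 (+1); matched 3.
Augmenting path P5→Q1→P3→Q4 (+1); matched 4.
No augmenting path remains; maximum matching = 4.
König certificate: {P3, P4, P5, Q5} is a vertex cover of size 4 (every listed pair touches it), so no matching can be larger.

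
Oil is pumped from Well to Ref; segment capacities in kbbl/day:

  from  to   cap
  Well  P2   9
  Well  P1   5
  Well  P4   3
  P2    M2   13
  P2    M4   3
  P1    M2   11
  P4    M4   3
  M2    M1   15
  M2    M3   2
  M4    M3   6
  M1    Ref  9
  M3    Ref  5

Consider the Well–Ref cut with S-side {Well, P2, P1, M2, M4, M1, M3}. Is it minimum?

Given cut capacity: 3 + 9 + 5 = 17.
Augment Well→P2→M2→M1→Ref: bottleneck 9, flow now 9.
Augment Well→P1→M2→M3→Ref: bottleneck 2, flow now 11.
Augment Well→P4→M4→M3→Ref: bottleneck 3, flow now 14.
No augmenting path remains; maximum flow = 14.
In the residual graph, reachable from Well: {Well, P2, P1, P4, M2, M4, M1, M3}.
Min-cut edges: M1→Ref (9), M3→Ref (5); capacity 9 + 5 = 14.
Cut capacity 17 exceeds the max flow 14, so it is not minimum.

No — its capacity is 17, but the minimum cut has capacity 14.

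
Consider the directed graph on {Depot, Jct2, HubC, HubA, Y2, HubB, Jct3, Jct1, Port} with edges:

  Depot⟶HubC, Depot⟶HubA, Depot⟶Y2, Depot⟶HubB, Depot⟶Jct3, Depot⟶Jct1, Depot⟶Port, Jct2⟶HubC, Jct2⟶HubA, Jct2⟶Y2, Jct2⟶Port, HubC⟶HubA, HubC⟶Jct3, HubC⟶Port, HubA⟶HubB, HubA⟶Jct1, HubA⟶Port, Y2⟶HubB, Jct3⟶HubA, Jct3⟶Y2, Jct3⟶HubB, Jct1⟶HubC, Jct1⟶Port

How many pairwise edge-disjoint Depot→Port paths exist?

4

Assign every edge capacity 1; by Menger, the answer equals the max flow.
Path Depot→Port (+1); total 1.
Path Depot→HubC→Port (+1); total 2.
Path Depot→HubA→Port (+1); total 3.
Path Depot→Jct1→Port (+1); total 4.
No residual Depot→Port path; max flow = 4.
Certifying cut of size 4: {Depot→Port, HubA→Port, HubC→Port, Jct1→Port}.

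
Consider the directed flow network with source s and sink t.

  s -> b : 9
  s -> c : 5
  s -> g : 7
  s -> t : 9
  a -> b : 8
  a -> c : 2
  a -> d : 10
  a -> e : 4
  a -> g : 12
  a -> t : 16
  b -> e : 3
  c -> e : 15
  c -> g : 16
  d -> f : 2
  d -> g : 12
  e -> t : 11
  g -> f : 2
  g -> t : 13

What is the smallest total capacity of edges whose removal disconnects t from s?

Augment s→t: bottleneck 9, flow now 9.
Augment s→g→t: bottleneck 7, flow now 16.
Augment s→b→e→t: bottleneck 3, flow now 19.
Augment s→c→e→t: bottleneck 5, flow now 24.
No augmenting path remains; maximum flow = 24.
By max-flow min-cut, the minimum cut capacity equals the max flow.
In the residual graph, reachable from s: {s, b}.
Min-cut edges: s→c (5), s→g (7), s→t (9), b→e (3); capacity 5 + 7 + 9 + 3 = 24.

24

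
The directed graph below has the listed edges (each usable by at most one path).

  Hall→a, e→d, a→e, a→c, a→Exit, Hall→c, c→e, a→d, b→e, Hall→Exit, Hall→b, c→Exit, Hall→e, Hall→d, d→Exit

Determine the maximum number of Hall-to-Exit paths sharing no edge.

Assign every edge capacity 1; by Menger, the answer equals the max flow.
Path Hall→Exit (+1); total 1.
Path Hall→a→Exit (+1); total 2.
Path Hall→c→Exit (+1); total 3.
Path Hall→d→Exit (+1); total 4.
No residual Hall→Exit path; max flow = 4.
Certifying cut of size 4: {Hall→Exit, Hall→a, Hall→c, d→Exit}.

4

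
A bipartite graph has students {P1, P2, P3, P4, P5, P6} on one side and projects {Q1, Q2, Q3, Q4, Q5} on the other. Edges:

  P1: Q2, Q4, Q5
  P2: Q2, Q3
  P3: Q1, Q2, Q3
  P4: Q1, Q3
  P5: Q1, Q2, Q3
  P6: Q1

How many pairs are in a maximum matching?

4

Unit-capacity flow: source→left, listed edges, right→sink; max matching = max flow.
Augmenting path P1→Q2 (+1); matched 1.
Augmenting path P2→Q3 (+1); matched 2.
Augmenting path P3→Q1 (+1); matched 3.
Augmenting path P5→Q2→P1→Q4 (+1); matched 4.
No augmenting path remains; maximum matching = 4.
König certificate: {P1, Q1, Q2, Q3} is a vertex cover of size 4 (every listed pair touches it), so no matching can be larger.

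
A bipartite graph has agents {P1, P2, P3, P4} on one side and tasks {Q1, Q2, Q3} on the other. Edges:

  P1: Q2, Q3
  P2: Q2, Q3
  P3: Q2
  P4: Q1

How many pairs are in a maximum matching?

3

Unit-capacity flow: source→left, listed edges, right→sink; max matching = max flow.
Augmenting path P1→Q2 (+1); matched 1.
Augmenting path P2→Q3 (+1); matched 2.
Augmenting path P4→Q1 (+1); matched 3.
No augmenting path remains; maximum matching = 3.
König certificate: {P4, Q2, Q3} is a vertex cover of size 3 (every listed pair touches it), so no matching can be larger.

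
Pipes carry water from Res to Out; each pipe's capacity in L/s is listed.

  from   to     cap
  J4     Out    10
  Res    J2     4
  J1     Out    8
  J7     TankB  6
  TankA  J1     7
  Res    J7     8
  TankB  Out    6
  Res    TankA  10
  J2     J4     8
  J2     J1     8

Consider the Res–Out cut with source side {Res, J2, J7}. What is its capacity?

Edges leaving {Res, J2, J7}: Res→TankA (10), J2→J4 (8), J2→J1 (8), J7→TankB (6).
Cut capacity = 10 + 8 + 8 + 6 = 32.

32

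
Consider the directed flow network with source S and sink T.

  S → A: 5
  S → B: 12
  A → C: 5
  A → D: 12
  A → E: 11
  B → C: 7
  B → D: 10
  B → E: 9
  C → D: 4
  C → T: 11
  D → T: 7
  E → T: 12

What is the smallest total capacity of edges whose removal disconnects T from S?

Augment S→A→C→T: bottleneck 5, flow now 5.
Augment S→B→C→T: bottleneck 6, flow now 11.
Augment S→B→D→T: bottleneck 6, flow now 17.
No augmenting path remains; maximum flow = 17.
By max-flow min-cut, the minimum cut capacity equals the max flow.
In the residual graph, reachable from S: {S}.
Min-cut edges: S→A (5), S→B (12); capacity 5 + 12 = 17.

17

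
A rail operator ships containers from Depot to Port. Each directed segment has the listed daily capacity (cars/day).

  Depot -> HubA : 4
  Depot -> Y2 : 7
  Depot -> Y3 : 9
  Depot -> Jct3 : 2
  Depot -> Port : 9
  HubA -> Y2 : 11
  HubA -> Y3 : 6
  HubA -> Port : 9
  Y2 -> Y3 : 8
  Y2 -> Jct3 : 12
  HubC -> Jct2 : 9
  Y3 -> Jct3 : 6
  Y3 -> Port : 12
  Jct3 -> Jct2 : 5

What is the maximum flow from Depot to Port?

25

Augment Depot→Port: bottleneck 9, flow now 9.
Augment Depot→HubA→Port: bottleneck 4, flow now 13.
Augment Depot→Y3→Port: bottleneck 9, flow now 22.
Augment Depot→Y2→Y3→Port: bottleneck 3, flow now 25.
No augmenting path remains; maximum flow = 25.
In the residual graph, reachable from Depot: {Depot, Y2, Y3, Jct3, Jct2}.
Min-cut edges: Depot→HubA (4), Depot→Port (9), Y3→Port (12); capacity 4 + 9 + 12 = 25.
This cut is saturated, so no flow can exceed 25.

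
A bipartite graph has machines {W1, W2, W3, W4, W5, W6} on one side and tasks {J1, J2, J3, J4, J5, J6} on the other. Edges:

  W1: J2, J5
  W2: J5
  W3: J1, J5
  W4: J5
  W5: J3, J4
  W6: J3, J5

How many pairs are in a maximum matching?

Unit-capacity flow: source→left, listed edges, right→sink; max matching = max flow.
Augmenting path W1→J2 (+1); matched 1.
Augmenting path W2→J5 (+1); matched 2.
Augmenting path W3→J1 (+1); matched 3.
Augmenting path W5→J3 (+1); matched 4.
Augmenting path W6→J3→W5→J4 (+1); matched 5.
No augmenting path remains; maximum matching = 5.
König certificate: {W1, W3, W5, W6, J5} is a vertex cover of size 5 (every listed pair touches it), so no matching can be larger.

5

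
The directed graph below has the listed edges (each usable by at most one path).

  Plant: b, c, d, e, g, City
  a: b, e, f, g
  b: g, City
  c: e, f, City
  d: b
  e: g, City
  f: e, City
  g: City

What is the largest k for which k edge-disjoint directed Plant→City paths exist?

Assign every edge capacity 1; by Menger, the answer equals the max flow.
Path Plant→City (+1); total 1.
Path Plant→b→City (+1); total 2.
Path Plant→c→City (+1); total 3.
Path Plant→e→City (+1); total 4.
Path Plant→g→City (+1); total 5.
No residual Plant→City path; max flow = 5.
Certifying cut of size 5: {Plant→City, Plant→c, Plant→e, b→City, g→City}.

5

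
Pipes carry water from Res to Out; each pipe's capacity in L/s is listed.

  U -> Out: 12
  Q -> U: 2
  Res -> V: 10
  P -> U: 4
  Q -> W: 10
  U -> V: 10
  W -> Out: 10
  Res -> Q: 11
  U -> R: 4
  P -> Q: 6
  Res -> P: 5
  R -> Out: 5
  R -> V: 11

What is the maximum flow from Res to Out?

Augment Res→P→U→Out: bottleneck 4, flow now 4.
Augment Res→Q→U→Out: bottleneck 2, flow now 6.
Augment Res→Q→W→Out: bottleneck 9, flow now 15.
Augment Res→P→Q→W→Out: bottleneck 1, flow now 16.
No augmenting path remains; maximum flow = 16.
In the residual graph, reachable from Res: {Res, V}.
Min-cut edges: Res→P (5), Res→Q (11); capacity 5 + 11 = 16.
This cut is saturated, so no flow can exceed 16.

16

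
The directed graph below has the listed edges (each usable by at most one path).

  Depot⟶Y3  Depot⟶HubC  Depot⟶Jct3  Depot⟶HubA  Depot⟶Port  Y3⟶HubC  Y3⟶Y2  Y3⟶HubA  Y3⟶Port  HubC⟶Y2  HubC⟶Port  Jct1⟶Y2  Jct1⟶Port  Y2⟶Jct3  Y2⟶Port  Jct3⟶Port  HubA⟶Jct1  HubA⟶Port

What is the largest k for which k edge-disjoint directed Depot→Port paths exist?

5

Assign every edge capacity 1; by Menger, the answer equals the max flow.
Path Depot→Port (+1); total 1.
Path Depot→Y3→Port (+1); total 2.
Path Depot→HubC→Port (+1); total 3.
Path Depot→Jct3→Port (+1); total 4.
Path Depot→HubA→Port (+1); total 5.
No residual Depot→Port path; max flow = 5.
Certifying cut of size 5: {Depot→HubA, Depot→HubC, Depot→Jct3, Depot→Port, Depot→Y3}.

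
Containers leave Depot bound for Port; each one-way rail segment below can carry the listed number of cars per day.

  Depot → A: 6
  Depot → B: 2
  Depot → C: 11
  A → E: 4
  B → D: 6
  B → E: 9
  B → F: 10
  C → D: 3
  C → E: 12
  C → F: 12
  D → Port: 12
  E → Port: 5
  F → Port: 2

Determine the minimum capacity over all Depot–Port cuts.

Augment Depot→A→E→Port: bottleneck 4, flow now 4.
Augment Depot→B→D→Port: bottleneck 2, flow now 6.
Augment Depot→C→D→Port: bottleneck 3, flow now 9.
Augment Depot→C→E→Port: bottleneck 1, flow now 10.
Augment Depot→C→F→Port: bottleneck 2, flow now 12.
No augmenting path remains; maximum flow = 12.
By max-flow min-cut, the minimum cut capacity equals the max flow.
In the residual graph, reachable from Depot: {Depot, A, C, E, F}.
Min-cut edges: Depot→B (2), C→D (3), E→Port (5), F→Port (2); capacity 2 + 3 + 5 + 2 = 12.

12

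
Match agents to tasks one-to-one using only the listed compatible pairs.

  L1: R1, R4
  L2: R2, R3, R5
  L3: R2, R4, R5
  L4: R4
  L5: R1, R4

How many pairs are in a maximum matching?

Unit-capacity flow: source→left, listed edges, right→sink; max matching = max flow.
Augmenting path L1→R1 (+1); matched 1.
Augmenting path L2→R2 (+1); matched 2.
Augmenting path L3→R4 (+1); matched 3.
Augmenting path L4→R4→L3→R5 (+1); matched 4.
No augmenting path remains; maximum matching = 4.
König certificate: {L2, L3, R1, R4} is a vertex cover of size 4 (every listed pair touches it), so no matching can be larger.

4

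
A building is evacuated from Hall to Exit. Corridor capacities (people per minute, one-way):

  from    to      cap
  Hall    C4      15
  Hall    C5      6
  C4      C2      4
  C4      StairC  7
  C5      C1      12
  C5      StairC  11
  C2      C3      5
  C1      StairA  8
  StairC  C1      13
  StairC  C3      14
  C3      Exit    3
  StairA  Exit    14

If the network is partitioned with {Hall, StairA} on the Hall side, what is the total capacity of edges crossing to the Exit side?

35

Edges leaving {Hall, StairA}: Hall→C4 (15), Hall→C5 (6), StairA→Exit (14).
Cut capacity = 15 + 6 + 14 = 35.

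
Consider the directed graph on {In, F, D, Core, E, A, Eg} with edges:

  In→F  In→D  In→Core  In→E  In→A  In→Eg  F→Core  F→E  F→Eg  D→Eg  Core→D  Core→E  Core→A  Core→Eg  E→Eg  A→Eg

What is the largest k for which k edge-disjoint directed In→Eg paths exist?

Assign every edge capacity 1; by Menger, the answer equals the max flow.
Path In→Eg (+1); total 1.
Path In→F→Eg (+1); total 2.
Path In→D→Eg (+1); total 3.
Path In→Core→Eg (+1); total 4.
Path In→E→Eg (+1); total 5.
Path In→A→Eg (+1); total 6.
No residual In→Eg path; max flow = 6.
Certifying cut of size 6: {In→A, In→Core, In→D, In→E, In→Eg, In→F}.

6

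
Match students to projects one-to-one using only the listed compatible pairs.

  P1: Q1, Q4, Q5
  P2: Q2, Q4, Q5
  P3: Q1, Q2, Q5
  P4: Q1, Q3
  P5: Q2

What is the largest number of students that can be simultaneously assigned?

5

Unit-capacity flow: source→left, listed edges, right→sink; max matching = max flow.
Augmenting path P1→Q1 (+1); matched 1.
Augmenting path P2→Q2 (+1); matched 2.
Augmenting path P3→Q5 (+1); matched 3.
Augmenting path P4→Q3 (+1); matched 4.
Augmenting path P5→Q2→P2→Q4 (+1); matched 5.
No augmenting path remains; maximum matching = 5.
König certificate: {P1, P2, P3, P4, P5} is a vertex cover of size 5 (every listed pair touches it), so no matching can be larger.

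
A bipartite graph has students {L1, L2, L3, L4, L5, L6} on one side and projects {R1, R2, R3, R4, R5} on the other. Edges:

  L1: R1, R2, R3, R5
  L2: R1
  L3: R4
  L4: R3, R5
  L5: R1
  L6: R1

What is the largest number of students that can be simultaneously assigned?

4

Unit-capacity flow: source→left, listed edges, right→sink; max matching = max flow.
Augmenting path L1→R1 (+1); matched 1.
Augmenting path L3→R4 (+1); matched 2.
Augmenting path L4→R3 (+1); matched 3.
Augmenting path L2→R1→L1→R2 (+1); matched 4.
No augmenting path remains; maximum matching = 4.
König certificate: {L1, L3, L4, R1} is a vertex cover of size 4 (every listed pair touches it), so no matching can be larger.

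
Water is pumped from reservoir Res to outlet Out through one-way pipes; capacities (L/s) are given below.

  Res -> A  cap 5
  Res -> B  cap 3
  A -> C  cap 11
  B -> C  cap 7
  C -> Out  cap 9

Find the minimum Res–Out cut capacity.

Augment Res→A→C→Out: bottleneck 5, flow now 5.
Augment Res→B→C→Out: bottleneck 3, flow now 8.
No augmenting path remains; maximum flow = 8.
By max-flow min-cut, the minimum cut capacity equals the max flow.
In the residual graph, reachable from Res: {Res}.
Min-cut edges: Res→A (5), Res→B (3); capacity 5 + 3 = 8.

8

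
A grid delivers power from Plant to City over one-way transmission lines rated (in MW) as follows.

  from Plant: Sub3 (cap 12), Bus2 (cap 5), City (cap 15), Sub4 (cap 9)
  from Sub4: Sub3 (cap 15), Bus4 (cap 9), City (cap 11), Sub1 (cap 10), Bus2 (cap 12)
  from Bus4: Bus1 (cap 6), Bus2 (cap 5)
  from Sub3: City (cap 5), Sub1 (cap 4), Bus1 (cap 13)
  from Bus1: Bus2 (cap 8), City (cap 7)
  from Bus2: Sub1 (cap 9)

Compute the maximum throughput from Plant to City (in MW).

Augment Plant→City: bottleneck 15, flow now 15.
Augment Plant→Sub4→City: bottleneck 9, flow now 24.
Augment Plant→Sub3→City: bottleneck 5, flow now 29.
Augment Plant→Sub3→Bus1→City: bottleneck 7, flow now 36.
No augmenting path remains; maximum flow = 36.
In the residual graph, reachable from Plant: {Plant, Bus2, Sub1}.
Min-cut edges: Plant→Sub4 (9), Plant→Sub3 (12), Plant→City (15); capacity 9 + 12 + 15 = 36.
This cut is saturated, so no flow can exceed 36.

36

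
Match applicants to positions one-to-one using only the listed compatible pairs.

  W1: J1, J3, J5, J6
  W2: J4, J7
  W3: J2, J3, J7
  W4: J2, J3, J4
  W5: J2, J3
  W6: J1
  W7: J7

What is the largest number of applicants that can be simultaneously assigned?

6

Unit-capacity flow: source→left, listed edges, right→sink; max matching = max flow.
Augmenting path W1→J1 (+1); matched 1.
Augmenting path W2→J4 (+1); matched 2.
Augmenting path W3→J2 (+1); matched 3.
Augmenting path W4→J3 (+1); matched 4.
Augmenting path W7→J7 (+1); matched 5.
Augmenting path W6→J1→W1→J5 (+1); matched 6.
No augmenting path remains; maximum matching = 6.
König certificate: {W1, W6, J2, J3, J4, J7} is a vertex cover of size 6 (every listed pair touches it), so no matching can be larger.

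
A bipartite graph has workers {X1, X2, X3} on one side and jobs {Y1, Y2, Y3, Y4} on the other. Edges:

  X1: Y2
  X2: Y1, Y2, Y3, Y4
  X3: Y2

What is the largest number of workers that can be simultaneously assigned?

2

Unit-capacity flow: source→left, listed edges, right→sink; max matching = max flow.
Augmenting path X1→Y2 (+1); matched 1.
Augmenting path X2→Y1 (+1); matched 2.
No augmenting path remains; maximum matching = 2.
König certificate: {X2, Y2} is a vertex cover of size 2 (every listed pair touches it), so no matching can be larger.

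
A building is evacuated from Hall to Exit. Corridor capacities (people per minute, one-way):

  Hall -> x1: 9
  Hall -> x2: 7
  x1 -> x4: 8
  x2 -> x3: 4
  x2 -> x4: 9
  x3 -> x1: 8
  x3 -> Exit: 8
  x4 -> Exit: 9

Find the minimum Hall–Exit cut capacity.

Augment Hall→x1→x4→Exit: bottleneck 8, flow now 8.
Augment Hall→x2→x3→Exit: bottleneck 4, flow now 12.
Augment Hall→x2→x4→Exit: bottleneck 1, flow now 13.
No augmenting path remains; maximum flow = 13.
By max-flow min-cut, the minimum cut capacity equals the max flow.
In the residual graph, reachable from Hall: {Hall, x1, x2, x4}.
Min-cut edges: x2→x3 (4), x4→Exit (9); capacity 4 + 9 = 13.

13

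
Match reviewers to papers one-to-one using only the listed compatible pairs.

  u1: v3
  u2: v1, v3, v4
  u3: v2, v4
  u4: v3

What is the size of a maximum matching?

3

Unit-capacity flow: source→left, listed edges, right→sink; max matching = max flow.
Augmenting path u1→v3 (+1); matched 1.
Augmenting path u2→v1 (+1); matched 2.
Augmenting path u3→v2 (+1); matched 3.
No augmenting path remains; maximum matching = 3.
König certificate: {u2, u3, v3} is a vertex cover of size 3 (every listed pair touches it), so no matching can be larger.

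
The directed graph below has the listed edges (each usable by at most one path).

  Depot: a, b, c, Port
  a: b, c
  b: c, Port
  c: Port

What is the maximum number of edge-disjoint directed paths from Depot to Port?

Assign every edge capacity 1; by Menger, the answer equals the max flow.
Path Depot→Port (+1); total 1.
Path Depot→b→Port (+1); total 2.
Path Depot→c→Port (+1); total 3.
No residual Depot→Port path; max flow = 3.
Certifying cut of size 3: {Depot→Port, b→Port, c→Port}.

3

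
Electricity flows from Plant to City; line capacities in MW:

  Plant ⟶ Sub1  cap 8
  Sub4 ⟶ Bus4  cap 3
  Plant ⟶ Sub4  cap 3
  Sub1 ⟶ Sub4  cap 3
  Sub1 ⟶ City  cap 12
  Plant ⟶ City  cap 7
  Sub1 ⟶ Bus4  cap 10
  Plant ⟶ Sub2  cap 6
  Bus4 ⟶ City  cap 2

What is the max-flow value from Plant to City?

Augment Plant→City: bottleneck 7, flow now 7.
Augment Plant→Sub1→City: bottleneck 8, flow now 15.
Augment Plant→Sub4→Bus4→City: bottleneck 2, flow now 17.
No augmenting path remains; maximum flow = 17.
In the residual graph, reachable from Plant: {Plant, Sub4, Sub2, Bus4}.
Min-cut edges: Plant→Sub1 (8), Plant→City (7), Bus4→City (2); capacity 8 + 7 + 2 = 17.
This cut is saturated, so no flow can exceed 17.

17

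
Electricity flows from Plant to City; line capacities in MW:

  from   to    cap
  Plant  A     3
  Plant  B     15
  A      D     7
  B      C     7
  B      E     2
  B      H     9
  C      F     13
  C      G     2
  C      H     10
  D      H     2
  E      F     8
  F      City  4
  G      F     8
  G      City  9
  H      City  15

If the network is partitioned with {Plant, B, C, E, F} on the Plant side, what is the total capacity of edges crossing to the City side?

Edges leaving {Plant, B, C, E, F}: Plant→A (3), B→H (9), C→G (2), C→H (10), F→City (4).
Cut capacity = 3 + 9 + 2 + 10 + 4 = 28.

28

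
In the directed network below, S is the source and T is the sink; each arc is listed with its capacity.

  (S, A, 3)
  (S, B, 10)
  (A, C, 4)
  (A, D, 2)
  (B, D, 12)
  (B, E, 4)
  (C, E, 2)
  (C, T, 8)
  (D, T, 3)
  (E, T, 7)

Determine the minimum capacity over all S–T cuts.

Augment S→A→C→T: bottleneck 3, flow now 3.
Augment S→B→D→T: bottleneck 3, flow now 6.
Augment S→B→E→T: bottleneck 4, flow now 10.
No augmenting path remains; maximum flow = 10.
By max-flow min-cut, the minimum cut capacity equals the max flow.
In the residual graph, reachable from S: {S, B, D}.
Min-cut edges: S→A (3), B→E (4), D→T (3); capacity 3 + 4 + 3 = 10.

10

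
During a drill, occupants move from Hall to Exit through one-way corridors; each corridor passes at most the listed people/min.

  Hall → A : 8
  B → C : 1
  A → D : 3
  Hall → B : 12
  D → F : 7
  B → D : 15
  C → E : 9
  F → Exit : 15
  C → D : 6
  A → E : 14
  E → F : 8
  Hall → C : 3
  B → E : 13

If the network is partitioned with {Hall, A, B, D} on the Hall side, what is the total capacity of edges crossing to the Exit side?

Edges leaving {Hall, A, B, D}: Hall→C (3), A→E (14), B→C (1), B→E (13), D→F (7).
Cut capacity = 3 + 14 + 1 + 13 + 7 = 38.

38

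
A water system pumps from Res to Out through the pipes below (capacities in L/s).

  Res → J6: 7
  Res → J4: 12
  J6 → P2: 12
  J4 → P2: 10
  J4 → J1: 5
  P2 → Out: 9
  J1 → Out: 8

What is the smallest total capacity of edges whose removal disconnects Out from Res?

Augment Res→J6→P2→Out: bottleneck 7, flow now 7.
Augment Res→J4→P2→Out: bottleneck 2, flow now 9.
Augment Res→J4→J1→Out: bottleneck 5, flow now 14.
No augmenting path remains; maximum flow = 14.
By max-flow min-cut, the minimum cut capacity equals the max flow.
In the residual graph, reachable from Res: {Res, J6, J4, P2}.
Min-cut edges: J4→J1 (5), P2→Out (9); capacity 5 + 9 = 14.

14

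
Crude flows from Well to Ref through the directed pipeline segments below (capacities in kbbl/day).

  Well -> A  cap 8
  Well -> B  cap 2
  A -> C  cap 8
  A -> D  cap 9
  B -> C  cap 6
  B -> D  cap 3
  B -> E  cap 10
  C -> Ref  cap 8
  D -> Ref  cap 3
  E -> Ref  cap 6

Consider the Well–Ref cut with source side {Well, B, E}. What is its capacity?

23

Edges leaving {Well, B, E}: Well→A (8), B→C (6), B→D (3), E→Ref (6).
Cut capacity = 8 + 6 + 3 + 6 = 23.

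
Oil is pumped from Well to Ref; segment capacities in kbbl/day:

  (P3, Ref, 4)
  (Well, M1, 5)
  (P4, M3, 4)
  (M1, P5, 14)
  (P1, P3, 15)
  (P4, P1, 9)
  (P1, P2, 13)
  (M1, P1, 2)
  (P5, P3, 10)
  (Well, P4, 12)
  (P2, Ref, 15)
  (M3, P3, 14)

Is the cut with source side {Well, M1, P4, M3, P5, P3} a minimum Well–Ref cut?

Given cut capacity: 2 + 9 + 4 = 15.
Augment Well→M1→P1→P2→Ref: bottleneck 2, flow now 2.
Augment Well→M1→P5→P3→Ref: bottleneck 3, flow now 5.
Augment Well→P4→M3→P3→Ref: bottleneck 1, flow now 6.
Augment Well→P4→P1→P2→Ref: bottleneck 9, flow now 15.
No augmenting path remains; maximum flow = 15.
Cut capacity 15 equals the max flow, so it is a minimum cut.

Yes — it is a minimum cut (capacity 15).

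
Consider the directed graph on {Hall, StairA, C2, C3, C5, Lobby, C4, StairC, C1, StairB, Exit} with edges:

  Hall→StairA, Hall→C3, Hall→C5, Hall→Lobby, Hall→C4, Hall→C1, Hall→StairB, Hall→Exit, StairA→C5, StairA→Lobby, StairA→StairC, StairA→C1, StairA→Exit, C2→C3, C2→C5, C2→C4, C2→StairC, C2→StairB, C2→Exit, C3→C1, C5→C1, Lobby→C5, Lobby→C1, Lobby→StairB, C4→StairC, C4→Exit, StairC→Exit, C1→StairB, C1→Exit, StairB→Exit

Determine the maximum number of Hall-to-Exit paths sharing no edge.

5

Assign every edge capacity 1; by Menger, the answer equals the max flow.
Path Hall→Exit (+1); total 1.
Path Hall→StairA→Exit (+1); total 2.
Path Hall→C4→Exit (+1); total 3.
Path Hall→C1→Exit (+1); total 4.
Path Hall→StairB→Exit (+1); total 5.
No residual Hall→Exit path; max flow = 5.
Certifying cut of size 5: {C1→Exit, Hall→C4, Hall→Exit, Hall→StairA, StairB→Exit}.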